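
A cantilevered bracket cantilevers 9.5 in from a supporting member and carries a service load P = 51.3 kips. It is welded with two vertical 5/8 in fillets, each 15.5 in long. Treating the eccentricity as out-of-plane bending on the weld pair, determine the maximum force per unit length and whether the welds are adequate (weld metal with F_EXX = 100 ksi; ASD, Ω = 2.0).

L_w = 2 × 15.5 = 31 in; section modulus (unit throat) S = 2 × L²/6 = 80.08 in².
Direct shear f_v = P/L_w = 51.3/31 = 1.655 kip/in.
Moment M = P × e = 51.3 × 9.5 = 487.35 kip·in; bending f_b = M/S = 6.086 kip/in.
f_max = √(f_v² + f_b²) = √(1.655² + 6.086²) = 6.307 kip/in.
r_n/Ω = (1/2.0) × 0.6 × 100 × (0.707 × 0.625) = 13.26 kip/in → adequate.

f_max ≈ 6.31 kip/in; adequate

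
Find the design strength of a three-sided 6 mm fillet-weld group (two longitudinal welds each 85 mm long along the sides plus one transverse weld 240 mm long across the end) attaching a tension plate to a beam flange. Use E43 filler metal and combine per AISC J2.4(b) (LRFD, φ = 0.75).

φR_n ≈ 414 kN

E43XX → F_EXX = 430 MPa.
t_e = 0.707 × 6 = 4.242 mm.
R_nwl = 0.6 × 430 × 4.242 × 170 × 10⁻³ = 186.1 kN (longitudinal, 2 welds).
R_nwt = 0.6 × 430 × 4.242 × 240 × 10⁻³ = 262.7 kN (transverse, base value).
(i) R_nwl + R_nwt = 448.7 kN; (ii) 0.85 R_nwl + 1.5 R_nwt = 552.1 kN.
R_n = max = 552.1 kN [governs: (ii)]; φR_n = 414.1 kN.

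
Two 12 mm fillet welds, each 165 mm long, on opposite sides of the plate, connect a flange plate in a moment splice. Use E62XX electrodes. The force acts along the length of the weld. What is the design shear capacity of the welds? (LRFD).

φR_n ≈ 781 kN

E62XX → F_EXX = 620 MPa.
Effective throat t_e = 0.707 × 12 = 8.484 mm.
Total length L = 330 mm; A_we = 8.484 × 330 = 2800 mm².
F_nw = 0.6 F_EXX = 0.6 × 620 = 372 MPa.
φR_n = 0.75 × 372 × 2800 × 10⁻³ = 781.1 kN.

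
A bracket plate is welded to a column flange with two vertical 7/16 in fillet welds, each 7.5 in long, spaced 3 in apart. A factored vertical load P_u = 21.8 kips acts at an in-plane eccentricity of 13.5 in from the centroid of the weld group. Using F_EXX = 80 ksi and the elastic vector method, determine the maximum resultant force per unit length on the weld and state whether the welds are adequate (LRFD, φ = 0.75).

f_max ≈ 12 kip/in; NOT adequate

Total weld length L_w = 15 in. Treat welds as unit-width lines.
Polar moment about centroid: J = 2[d³/12 + d(b/2)²] = 2[7.5³/12 + 7.5×1.5²] = 104.1 in³.
Direct shear f_v = P/L_w = 21.8 / 15 = 1.453 kip/in (vertical).
Torsion M = P·e = 21.8 × 13.5 = 294.3 kip·in.
Critical point at (x, y) = (1.5, 3.75) from centroid. f_tx = M·y/J = 10.61 kip/in; f_ty = M·x/J = 4.242 kip/in.
Resultant f_max = √[f_tx² + (f_v + f_ty)²] = √[10.61² + (1.453 + 4.242)²] = 12.04 kip/in.
Capacity per unit length: φr_n = 0.75 × 0.6 × 80 × (0.707 × 0.4375) = 11.14 kip/in.
12.04 > 11.14 → NOT adequate.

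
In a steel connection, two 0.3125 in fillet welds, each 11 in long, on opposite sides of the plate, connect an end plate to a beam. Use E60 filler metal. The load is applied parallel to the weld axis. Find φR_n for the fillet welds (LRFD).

φR_n ≈ 131 kips

E60XX → F_EXX = 60 ksi.
Effective throat t_e = 0.707 × 0.3125 = 0.2209 in.
Total length L = 22 in; A_we = 0.2209 × 22 = 4.861 in².
F_nw = 0.6 F_EXX = 0.6 × 60 = 36 ksi.
φR_n = 0.75 × 36 × 4.861 = 131.2 kips.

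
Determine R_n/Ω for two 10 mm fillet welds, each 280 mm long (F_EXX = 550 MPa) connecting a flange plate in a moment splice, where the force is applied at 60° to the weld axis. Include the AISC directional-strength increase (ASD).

R_n/Ω ≈ 917 kN

t_e = 0.707 × 10 = 7.07 mm; A_we = 7.07 × 560 = 3959 mm².
Directional factor: 1.0 + 0.5 sin^1.5(60°) = 1.403.
F_nw = 0.6 × 550 × 1.403 = 463 MPa.
R_n/Ω = (463 × 3959) / 2.0 × 10⁻³ = 916.5 kN.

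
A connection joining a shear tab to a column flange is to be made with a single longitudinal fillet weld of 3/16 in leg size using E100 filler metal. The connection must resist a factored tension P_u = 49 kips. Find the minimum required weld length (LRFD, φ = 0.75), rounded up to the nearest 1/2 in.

L = 8.5 in

E100XX → F_EXX = 100 ksi.
Throat t_e = 0.707 × 0.1875 = 0.1326 in.
φr_n = 0.75 × 0.6 × 100 × 0.1326 = 5.965 kips/in.
L_req = P_u / φr_n = 49 / 5.965 = 8.214 in total.
Round up → use L = 8.5 in.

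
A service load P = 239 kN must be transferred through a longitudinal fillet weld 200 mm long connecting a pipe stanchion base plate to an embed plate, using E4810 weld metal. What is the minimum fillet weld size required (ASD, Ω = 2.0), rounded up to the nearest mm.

E48XX → F_EXX = 480 MPa.
Total weld length L = 200 mm.
Required throat t_e = P × Ω / (0.6 F_EXX × L) = 239 × 2.0 / (0.6 × 480 × 200 × 10⁻³) = 8.299 mm.
Required leg w = t_e / 0.707 = 11.74 mm → use 12 mm.

w = 12 mm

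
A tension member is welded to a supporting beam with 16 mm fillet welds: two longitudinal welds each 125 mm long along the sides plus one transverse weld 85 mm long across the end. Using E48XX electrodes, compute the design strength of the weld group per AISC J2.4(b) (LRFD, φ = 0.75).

φR_n ≈ 831 kN

E48XX → F_EXX = 480 MPa.
t_e = 0.707 × 16 = 11.31 mm.
R_nwl = 0.6 × 480 × 11.31 × 250 × 10⁻³ = 814.5 kN (longitudinal, 2 welds).
R_nwt = 0.6 × 480 × 11.31 × 85 × 10⁻³ = 276.9 kN (transverse, base value).
(i) R_nwl + R_nwt = 1091 kN; (ii) 0.85 R_nwl + 1.5 R_nwt = 1108 kN.
R_n = max = 1108 kN [governs: (ii)]; φR_n = 830.8 kN.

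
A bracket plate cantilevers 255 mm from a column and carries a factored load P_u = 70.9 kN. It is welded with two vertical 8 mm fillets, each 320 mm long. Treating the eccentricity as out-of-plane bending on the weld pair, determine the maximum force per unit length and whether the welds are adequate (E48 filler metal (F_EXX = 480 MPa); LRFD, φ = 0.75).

L_w = 2 × 320 = 640 mm; section modulus (unit throat) S = 2 × L²/6 = 34130 mm².
Direct shear f_v = P/L_w = 70.9×10³/640 = 110.8 N/mm.
Moment M = P × e = 70.9×10³ × 255 = 18080000 N·mm; bending f_b = M/S = 529.7 N/mm.
f_max = √(f_v² + f_b²) = √(110.8² + 529.7²) = 541.1 N/mm.
φr_n = 0.75 × 0.6 × 480 × (0.707 × 8) = 1222 N/mm → adequate.

f_max ≈ 541 N/mm; adequate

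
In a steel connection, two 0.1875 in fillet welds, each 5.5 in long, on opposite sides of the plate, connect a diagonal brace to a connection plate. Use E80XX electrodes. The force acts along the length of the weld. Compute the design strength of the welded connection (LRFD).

φR_n ≈ 52.5 kips

E80XX → F_EXX = 80 ksi.
Effective throat t_e = 0.707 × 0.1875 = 0.1326 in.
Total length L = 11 in; A_we = 0.1326 × 11 = 1.458 in².
F_nw = 0.6 F_EXX = 0.6 × 80 = 48 ksi.
φR_n = 0.75 × 48 × 1.458 = 52.49 kips.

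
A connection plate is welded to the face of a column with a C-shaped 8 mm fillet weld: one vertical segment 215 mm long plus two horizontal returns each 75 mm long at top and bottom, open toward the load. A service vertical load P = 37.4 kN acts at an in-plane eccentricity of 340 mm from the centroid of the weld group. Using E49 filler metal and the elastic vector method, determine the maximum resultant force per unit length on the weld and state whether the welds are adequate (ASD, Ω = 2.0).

f_max ≈ 623 N/mm; adequate

E49XX → F_EXX = 490 MPa.
Total weld length L_w = 365 mm. Treat welds as unit-width lines.
Centroid: x̄ = 2×75×37.5 / 365 = 15.41 mm from the vertical weld.
Polar moment about centroid: J = I_x + I_y = [215³/12 + 2×75×107.5²] + [215×15.41² + 2(75³/12 + 75×22.09²)] = 2756000 mm³.
Direct shear f_v = P/L_w = 37.4×10³ / 365 = 102.5 N/mm (vertical).
Torsion M = P·e = 37.4×10³ × 340 = 12716000 N·mm.
Critical point at (x, y) = (59.59, 107.5) from centroid. f_tx = M·y/J = 496 N/mm; f_ty = M·x/J = 274.9 N/mm.
Resultant f_max = √[f_tx² + (f_v + f_ty)²] = √[496² + (102.5 + 274.9)²] = 623.2 N/mm.
Capacity per unit length: r_n/Ω = (1/2.0) × 0.6 × 490 × (0.707 × 8) = 831.4 N/mm.
623.2 ≤ 831.4 → adequate.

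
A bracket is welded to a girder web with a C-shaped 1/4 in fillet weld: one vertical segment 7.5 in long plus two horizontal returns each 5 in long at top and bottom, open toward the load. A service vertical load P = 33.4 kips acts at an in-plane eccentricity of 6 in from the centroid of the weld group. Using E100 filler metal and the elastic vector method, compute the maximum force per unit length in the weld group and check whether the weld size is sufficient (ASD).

f_max ≈ 6.12 kip/in; NOT adequate

E100XX → F_EXX = 100 ksi.
Total weld length L_w = 17.5 in. Treat welds as unit-width lines.
Centroid: x̄ = 2×5×2.5 / 17.5 = 1.429 in from the vertical weld.
Polar moment about centroid: J = I_x + I_y = [7.5³/12 + 2×5×3.75²] + [7.5×1.429² + 2(5³/12 + 5×1.071²)] = 223.4 in³.
Direct shear f_v = P/L_w = 33.4 / 17.5 = 1.909 kip/in (vertical).
Torsion M = P·e = 33.4 × 6 = 200.4 kip·in.
Critical point at (x, y) = (3.571, 3.75) from centroid. f_tx = M·y/J = 3.364 kip/in; f_ty = M·x/J = 3.204 kip/in.
Resultant f_max = √[f_tx² + (f_v + f_ty)²] = √[3.364² + (1.909 + 3.204)²] = 6.12 kip/in.
Capacity per unit length: r_n/Ω = (1/2.0) × 0.6 × 100 × (0.707 × 0.25) = 5.302 kip/in.
6.12 > 5.302 → NOT adequate.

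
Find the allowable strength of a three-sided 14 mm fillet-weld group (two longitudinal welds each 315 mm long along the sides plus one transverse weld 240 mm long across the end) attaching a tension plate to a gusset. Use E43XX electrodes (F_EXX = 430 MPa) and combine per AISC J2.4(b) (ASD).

t_e = 0.707 × 14 = 9.898 mm.
R_nwl = 0.6 × 430 × 9.898 × 630 × 10⁻³ = 1609 kN (longitudinal, 2 welds).
R_nwt = 0.6 × 430 × 9.898 × 240 × 10⁻³ = 612.9 kN (transverse, base value).
(i) R_nwl + R_nwt = 2222 kN; (ii) 0.85 R_nwl + 1.5 R_nwt = 2287 kN.
R_n = max = 2287 kN [governs: (ii)]; R_n/Ω = 1143 kN.

R_n/Ω ≈ 1140 kN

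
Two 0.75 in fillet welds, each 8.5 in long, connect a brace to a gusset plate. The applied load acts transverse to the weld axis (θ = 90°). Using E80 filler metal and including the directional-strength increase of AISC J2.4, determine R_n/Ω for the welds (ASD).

R_n/Ω ≈ 325 kip

E80XX → F_EXX = 80 ksi.
t_e = 0.707 × 0.75 = 0.5302 in; A_we = 0.5302 × 17 = 9.014 in².
Directional factor: 1.0 + 0.5 sin^1.5(90°) = 1.5.
F_nw = 0.6 × 80 × 1.5 = 72 ksi.
R_n/Ω = (72 × 9.014) / 2.0 = 324.5 kip.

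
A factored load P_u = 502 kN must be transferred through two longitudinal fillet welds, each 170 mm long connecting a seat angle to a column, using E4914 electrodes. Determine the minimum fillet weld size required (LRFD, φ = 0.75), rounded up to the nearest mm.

w = 10 mm

E49XX → F_EXX = 490 MPa.
Total weld length L = 340 mm.
Required throat t_e = P_u / (φ × 0.6 F_EXX × L) = 502 / (0.75 × 0.6 × 490 × 340 × 10⁻³) = 6.696 mm.
Required leg w = t_e / 0.707 = 9.471 mm → use 10 mm.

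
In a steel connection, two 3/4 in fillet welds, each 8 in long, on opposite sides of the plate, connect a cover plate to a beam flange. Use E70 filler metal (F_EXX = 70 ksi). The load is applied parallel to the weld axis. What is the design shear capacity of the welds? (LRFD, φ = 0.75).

φR_n ≈ 267 kip

Effective throat t_e = 0.707 × 0.75 = 0.5302 in.
Total length L = 16 in; A_we = 0.5302 × 16 = 8.484 in².
F_nw = 0.6 F_EXX = 0.6 × 70 = 42 ksi.
φR_n = 0.75 × 42 × 8.484 = 267.2 kip.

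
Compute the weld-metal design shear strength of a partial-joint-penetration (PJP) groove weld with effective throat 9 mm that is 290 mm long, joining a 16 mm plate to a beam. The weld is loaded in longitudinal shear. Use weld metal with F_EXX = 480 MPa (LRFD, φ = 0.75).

Effective throat (given) t_e = 9 mm.
A_we = 9 × 290 = 2610 mm².
F_nw = 0.6 F_EXX = 288 MPa.
φR_n = 0.75 × 288 × 2610 × 10⁻³ = 563.8 kN.

φR_n ≈ 564 kN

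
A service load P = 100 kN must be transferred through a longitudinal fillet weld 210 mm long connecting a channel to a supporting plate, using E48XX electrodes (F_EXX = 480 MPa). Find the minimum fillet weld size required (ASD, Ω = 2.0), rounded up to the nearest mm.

Total weld length L = 210 mm.
Required throat t_e = P × Ω / (0.6 F_EXX × L) = 100 × 2.0 / (0.6 × 480 × 210 × 10⁻³) = 3.307 mm.
Required leg w = t_e / 0.707 = 4.677 mm → use 5 mm.

w = 5 mm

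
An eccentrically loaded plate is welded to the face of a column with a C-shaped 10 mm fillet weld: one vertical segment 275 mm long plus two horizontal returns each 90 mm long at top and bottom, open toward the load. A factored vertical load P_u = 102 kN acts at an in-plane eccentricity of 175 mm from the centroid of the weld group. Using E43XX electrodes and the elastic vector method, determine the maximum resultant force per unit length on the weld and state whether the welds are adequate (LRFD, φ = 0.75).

E43XX → F_EXX = 430 MPa.
Total weld length L_w = 455 mm. Treat welds as unit-width lines.
Centroid: x̄ = 2×90×45 / 455 = 17.8 mm from the vertical weld.
Polar moment about centroid: J = I_x + I_y = [275³/12 + 2×90×137.5²] + [275×17.8² + 2(90³/12 + 90×27.2²)] = 5478000 mm³.
Direct shear f_v = P/L_w = 102×10³ / 455 = 224.2 N/mm (vertical).
Torsion M = P·e = 102×10³ × 175 = 17850000 N·mm.
Critical point at (x, y) = (72.2, 137.5) from centroid. f_tx = M·y/J = 448 N/mm; f_ty = M·x/J = 235.3 N/mm.
Resultant f_max = √[f_tx² + (f_v + f_ty)²] = √[448² + (224.2 + 235.3)²] = 641.7 N/mm.
Capacity per unit length: φr_n = 0.75 × 0.6 × 430 × (0.707 × 10) = 1368 N/mm.
641.7 ≤ 1368 → adequate.

f_max ≈ 642 N/mm; adequate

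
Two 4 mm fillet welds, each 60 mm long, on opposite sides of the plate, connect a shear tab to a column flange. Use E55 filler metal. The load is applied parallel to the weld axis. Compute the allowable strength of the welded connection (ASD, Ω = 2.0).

E55XX → F_EXX = 550 MPa.
Effective throat t_e = 0.707 × 4 = 2.828 mm.
Total length L = 120 mm; A_we = 2.828 × 120 = 339.4 mm².
F_nw = 0.6 F_EXX = 0.6 × 550 = 330 MPa.
R_n = 330 × 339.4 × 10⁻³ = 112 kN; R_n/Ω = 112/2.0 = 55.99 kN.

R_n/Ω ≈ 56 kN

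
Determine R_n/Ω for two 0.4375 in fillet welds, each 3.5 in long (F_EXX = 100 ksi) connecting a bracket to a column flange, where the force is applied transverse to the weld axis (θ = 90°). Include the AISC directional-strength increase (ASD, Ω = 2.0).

R_n/Ω ≈ 97.4 kips

t_e = 0.707 × 0.4375 = 0.3093 in; A_we = 0.3093 × 7 = 2.165 in².
Directional factor: 1.0 + 0.5 sin^1.5(90°) = 1.5.
F_nw = 0.6 × 100 × 1.5 = 90 ksi.
R_n/Ω = (90 × 2.165) / 2.0 = 97.43 kips.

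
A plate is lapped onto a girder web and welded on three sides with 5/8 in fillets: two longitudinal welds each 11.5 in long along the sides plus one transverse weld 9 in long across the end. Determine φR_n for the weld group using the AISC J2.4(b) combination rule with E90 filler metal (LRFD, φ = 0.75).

φR_n ≈ 591 kips

E90XX → F_EXX = 90 ksi.
t_e = 0.707 × 0.625 = 0.4419 in.
R_nwl = 0.6 × 90 × 0.4419 × 23 = 548.8 kips (longitudinal, 2 welds).
R_nwt = 0.6 × 90 × 0.4419 × 9 = 214.8 kips (transverse, base value).
(i) R_nwl + R_nwt = 763.6 kips; (ii) 0.85 R_nwl + 1.5 R_nwt = 788.6 kips.
R_n = max = 788.6 kips [governs: (ii)]; φR_n = 591.5 kips.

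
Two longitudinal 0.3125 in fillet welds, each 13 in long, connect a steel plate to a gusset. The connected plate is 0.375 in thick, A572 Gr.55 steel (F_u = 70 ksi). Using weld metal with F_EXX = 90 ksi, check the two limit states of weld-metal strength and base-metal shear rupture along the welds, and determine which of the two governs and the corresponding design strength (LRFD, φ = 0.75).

φR_n ≈ 233 kips (weld metal governs)

t_e = 0.707 × 0.3125 = 0.2209 in; L = 26 in.
Weld metal: φR_n = 0.75 × 0.6 × 90 × 0.2209 × 26 = 232.6 kips.
Base metal (shear rupture): φR_n = 0.75 × 0.6 × 70 × 0.375 × 26 = 307.1 kips.
Governing: weld metal.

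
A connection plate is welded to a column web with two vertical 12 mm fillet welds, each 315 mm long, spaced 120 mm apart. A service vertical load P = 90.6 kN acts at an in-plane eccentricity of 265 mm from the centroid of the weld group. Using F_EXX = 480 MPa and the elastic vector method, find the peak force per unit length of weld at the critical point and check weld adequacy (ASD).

Total weld length L_w = 630 mm. Treat welds as unit-width lines.
Polar moment about centroid: J = 2[d³/12 + d(b/2)²] = 2[315³/12 + 315×60²] = 7477000 mm³.
Direct shear f_v = P/L_w = 90.6×10³ / 630 = 143.8 N/mm (vertical).
Torsion M = P·e = 90.6×10³ × 265 = 24009000 N·mm.
Critical point at (x, y) = (60, 157.5) from centroid. f_tx = M·y/J = 505.7 N/mm; f_ty = M·x/J = 192.7 N/mm.
Resultant f_max = √[f_tx² + (f_v + f_ty)²] = √[505.7² + (143.8 + 192.7)²] = 607.4 N/mm.
Capacity per unit length: r_n/Ω = (1/2.0) × 0.6 × 480 × (0.707 × 12) = 1222 N/mm.
607.4 ≤ 1222 → adequate.

f_max ≈ 607 N/mm; adequate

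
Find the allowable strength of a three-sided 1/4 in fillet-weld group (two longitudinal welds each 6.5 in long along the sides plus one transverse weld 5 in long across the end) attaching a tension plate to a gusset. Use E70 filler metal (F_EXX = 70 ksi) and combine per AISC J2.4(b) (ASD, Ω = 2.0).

t_e = 0.707 × 0.25 = 0.1767 in.
R_nwl = 0.6 × 70 × 0.1767 × 13 = 96.51 kip (longitudinal, 2 welds).
R_nwt = 0.6 × 70 × 0.1767 × 5 = 37.12 kip (transverse, base value).
(i) R_nwl + R_nwt = 133.6 kip; (ii) 0.85 R_nwl + 1.5 R_nwt = 137.7 kip.
R_n = max = 137.7 kip [governs: (ii)]; R_n/Ω = 68.85 kip.

R_n/Ω ≈ 68.9 kip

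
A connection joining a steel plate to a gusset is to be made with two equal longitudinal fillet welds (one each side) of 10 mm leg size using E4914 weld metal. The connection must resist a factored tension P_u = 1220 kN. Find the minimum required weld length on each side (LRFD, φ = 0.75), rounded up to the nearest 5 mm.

E49XX → F_EXX = 490 MPa.
Throat t_e = 0.707 × 10 = 7.07 mm.
φr_n = 0.75 × 0.6 × 490 × 7.07 × 10⁻³ = 1.559 kN/mm.
L_req = P_u / φr_n = 1220 / 1.559 = 782.6 mm total.
Per side: 782.6 / 2 = 391.3 mm.
Round up → use L = 395 mm on each side.

L = 395 mm on each side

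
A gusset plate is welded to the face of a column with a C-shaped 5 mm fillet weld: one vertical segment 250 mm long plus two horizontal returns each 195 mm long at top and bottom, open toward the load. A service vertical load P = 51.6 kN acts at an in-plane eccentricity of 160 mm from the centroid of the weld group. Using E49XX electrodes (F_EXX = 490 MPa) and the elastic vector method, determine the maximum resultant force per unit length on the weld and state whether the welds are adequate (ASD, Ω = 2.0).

Total weld length L_w = 640 mm. Treat welds as unit-width lines.
Centroid: x̄ = 2×195×97.5 / 640 = 59.41 mm from the vertical weld.
Polar moment about centroid: J = I_x + I_y = [250³/12 + 2×195×125²] + [250×59.41² + 2(195³/12 + 195×38.09²)] = 10080000 mm³.
Direct shear f_v = P/L_w = 51.6×10³ / 640 = 80.62 N/mm (vertical).
Torsion M = P·e = 51.6×10³ × 160 = 8256000 N·mm.
Critical point at (x, y) = (135.6, 125) from centroid. f_tx = M·y/J = 102.4 N/mm; f_ty = M·x/J = 111.1 N/mm.
Resultant f_max = √[f_tx² + (f_v + f_ty)²] = √[102.4² + (80.62 + 111.1)²] = 217.3 N/mm.
Capacity per unit length: r_n/Ω = (1/2.0) × 0.6 × 490 × (0.707 × 5) = 519.6 N/mm.
217.3 ≤ 519.6 → adequate.

f_max ≈ 217 N/mm; adequate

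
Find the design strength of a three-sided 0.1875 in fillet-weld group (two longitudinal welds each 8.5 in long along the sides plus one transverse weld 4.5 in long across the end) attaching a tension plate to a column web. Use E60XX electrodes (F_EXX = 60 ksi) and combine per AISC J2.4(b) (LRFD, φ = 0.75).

t_e = 0.707 × 0.1875 = 0.1326 in.
R_nwl = 0.6 × 60 × 0.1326 × 17 = 81.13 kips (longitudinal, 2 welds).
R_nwt = 0.6 × 60 × 0.1326 × 4.5 = 21.48 kips (transverse, base value).
(i) R_nwl + R_nwt = 102.6 kips; (ii) 0.85 R_nwl + 1.5 R_nwt = 101.2 kips.
R_n = max = 102.6 kips [governs: (i)]; φR_n = 76.95 kips.

φR_n ≈ 77 kips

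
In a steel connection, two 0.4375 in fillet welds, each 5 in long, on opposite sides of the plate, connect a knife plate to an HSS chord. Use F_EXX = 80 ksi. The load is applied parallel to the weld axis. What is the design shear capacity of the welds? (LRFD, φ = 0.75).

φR_n ≈ 111 kip

Effective throat t_e = 0.707 × 0.4375 = 0.3093 in.
Total length L = 10 in; A_we = 0.3093 × 10 = 3.093 in².
F_nw = 0.6 F_EXX = 0.6 × 80 = 48 ksi.
φR_n = 0.75 × 48 × 3.093 = 111.4 kip.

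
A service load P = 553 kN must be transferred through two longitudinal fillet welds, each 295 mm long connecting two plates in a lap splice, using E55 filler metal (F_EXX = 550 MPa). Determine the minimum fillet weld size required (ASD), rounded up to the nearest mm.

w = 9 mm

Total weld length L = 590 mm.
Required throat t_e = P × Ω / (0.6 F_EXX × L) = 553 × 2.0 / (0.6 × 550 × 590 × 10⁻³) = 5.681 mm.
Required leg w = t_e / 0.707 = 8.035 mm → use 9 mm.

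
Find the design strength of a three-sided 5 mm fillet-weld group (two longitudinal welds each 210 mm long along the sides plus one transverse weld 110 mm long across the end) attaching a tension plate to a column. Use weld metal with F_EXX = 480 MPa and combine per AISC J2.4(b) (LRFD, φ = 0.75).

t_e = 0.707 × 5 = 3.535 mm.
R_nwl = 0.6 × 480 × 3.535 × 420 × 10⁻³ = 427.6 kN (longitudinal, 2 welds).
R_nwt = 0.6 × 480 × 3.535 × 110 × 10⁻³ = 112 kN (transverse, base value).
(i) R_nwl + R_nwt = 539.6 kN; (ii) 0.85 R_nwl + 1.5 R_nwt = 531.4 kN.
R_n = max = 539.6 kN [governs: (i)]; φR_n = 404.7 kN.

φR_n ≈ 405 kN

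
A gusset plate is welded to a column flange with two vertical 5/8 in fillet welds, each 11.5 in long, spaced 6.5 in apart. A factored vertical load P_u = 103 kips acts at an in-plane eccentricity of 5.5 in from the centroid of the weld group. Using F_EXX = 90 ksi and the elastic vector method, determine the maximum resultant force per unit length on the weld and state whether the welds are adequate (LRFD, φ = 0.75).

Total weld length L_w = 23 in. Treat welds as unit-width lines.
Polar moment about centroid: J = 2[d³/12 + d(b/2)²] = 2[11.5³/12 + 11.5×3.25²] = 496.4 in³.
Direct shear f_v = P/L_w = 103 / 23 = 4.478 kip/in (vertical).
Torsion M = P·e = 103 × 5.5 = 566.5 kip·in.
Critical point at (x, y) = (3.25, 5.75) from centroid. f_tx = M·y/J = 6.562 kip/in; f_ty = M·x/J = 3.709 kip/in.
Resultant f_max = √[f_tx² + (f_v + f_ty)²] = √[6.562² + (4.478 + 3.709)²] = 10.49 kip/in.
Capacity per unit length: φr_n = 0.75 × 0.6 × 90 × (0.707 × 0.625) = 17.9 kip/in.
10.49 ≤ 17.9 → adequate.

f_max ≈ 10.5 kip/in; adequate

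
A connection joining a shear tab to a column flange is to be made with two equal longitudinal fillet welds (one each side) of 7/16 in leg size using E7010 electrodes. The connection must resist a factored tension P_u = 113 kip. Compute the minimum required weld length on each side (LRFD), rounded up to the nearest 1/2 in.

E70XX → F_EXX = 70 ksi.
Throat t_e = 0.707 × 0.4375 = 0.3093 in.
φr_n = 0.75 × 0.6 × 70 × 0.3093 = 9.743 kip/in.
L_req = P_u / φr_n = 113 / 9.743 = 11.6 in total.
Per side: 11.6 / 2 = 5.799 in.
Round up → use L = 6 in on each side.

L = 6 in on each side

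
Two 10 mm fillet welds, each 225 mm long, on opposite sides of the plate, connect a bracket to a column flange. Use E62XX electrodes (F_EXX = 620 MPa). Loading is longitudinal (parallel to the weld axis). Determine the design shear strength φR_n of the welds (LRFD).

Effective throat t_e = 0.707 × 10 = 7.07 mm.
Total length L = 450 mm; A_we = 7.07 × 450 = 3181 mm².
F_nw = 0.6 F_EXX = 0.6 × 620 = 372 MPa.
φR_n = 0.75 × 372 × 3181 × 10⁻³ = 887.6 kN.

φR_n ≈ 888 kN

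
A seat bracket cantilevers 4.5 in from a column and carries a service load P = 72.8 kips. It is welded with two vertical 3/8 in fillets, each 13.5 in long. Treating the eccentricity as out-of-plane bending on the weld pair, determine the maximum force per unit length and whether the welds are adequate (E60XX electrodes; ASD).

f_max ≈ 6.03 kip/in; NOT adequate

E60XX → F_EXX = 60 ksi.
L_w = 2 × 13.5 = 27 in; section modulus (unit throat) S = 2 × L²/6 = 60.75 in².
Direct shear f_v = P/L_w = 72.8/27 = 2.696 kip/in.
Moment M = P × e = 72.8 × 4.5 = 327.6 kip·in; bending f_b = M/S = 5.393 kip/in.
f_max = √(f_v² + f_b²) = √(2.696² + 5.393²) = 6.029 kip/in.
r_n/Ω = (1/2.0) × 0.6 × 60 × (0.707 × 0.375) = 4.772 kip/in → NOT adequate.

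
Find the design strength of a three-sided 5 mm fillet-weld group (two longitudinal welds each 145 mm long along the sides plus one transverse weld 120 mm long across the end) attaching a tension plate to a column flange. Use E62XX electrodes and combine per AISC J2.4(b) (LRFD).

E62XX → F_EXX = 620 MPa.
t_e = 0.707 × 5 = 3.535 mm.
R_nwl = 0.6 × 620 × 3.535 × 290 × 10⁻³ = 381.4 kN (longitudinal, 2 welds).
R_nwt = 0.6 × 620 × 3.535 × 120 × 10⁻³ = 157.8 kN (transverse, base value).
(i) R_nwl + R_nwt = 539.2 kN; (ii) 0.85 R_nwl + 1.5 R_nwt = 560.9 kN.
R_n = max = 560.9 kN [governs: (ii)]; φR_n = 420.6 kN.

φR_n ≈ 421 kN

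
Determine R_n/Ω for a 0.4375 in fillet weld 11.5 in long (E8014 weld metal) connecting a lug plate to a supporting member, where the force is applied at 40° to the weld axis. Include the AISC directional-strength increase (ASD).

R_n/Ω ≈ 107 kips

E80XX → F_EXX = 80 ksi.
t_e = 0.707 × 0.4375 = 0.3093 in; A_we = 0.3093 × 11.5 = 3.557 in².
Directional factor: 1.0 + 0.5 sin^1.5(40°) = 1.258.
F_nw = 0.6 × 80 × 1.258 = 60.37 ksi.
R_n/Ω = (60.37 × 3.557) / 2.0 = 107.4 kips.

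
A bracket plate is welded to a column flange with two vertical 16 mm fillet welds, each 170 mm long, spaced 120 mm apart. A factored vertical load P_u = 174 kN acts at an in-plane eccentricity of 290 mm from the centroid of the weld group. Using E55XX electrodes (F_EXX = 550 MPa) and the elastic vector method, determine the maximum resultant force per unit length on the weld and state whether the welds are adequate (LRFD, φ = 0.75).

Total weld length L_w = 340 mm. Treat welds as unit-width lines.
Polar moment about centroid: J = 2[d³/12 + d(b/2)²] = 2[170³/12 + 170×60²] = 2043000 mm³.
Direct shear f_v = P/L_w = 174×10³ / 340 = 511.8 N/mm (vertical).
Torsion M = P·e = 174×10³ × 290 = 50460000 N·mm.
Critical point at (x, y) = (60, 85) from centroid. f_tx = M·y/J = 2100 N/mm; f_ty = M·x/J = 1482 N/mm.
Resultant f_max = √[f_tx² + (f_v + f_ty)²] = √[2100² + (511.8 + 1482)²] = 2895 N/mm.
Capacity per unit length: φr_n = 0.75 × 0.6 × 550 × (0.707 × 16) = 2800 N/mm.
2895 > 2800 → NOT adequate.

f_max ≈ 2900 N/mm; NOT adequate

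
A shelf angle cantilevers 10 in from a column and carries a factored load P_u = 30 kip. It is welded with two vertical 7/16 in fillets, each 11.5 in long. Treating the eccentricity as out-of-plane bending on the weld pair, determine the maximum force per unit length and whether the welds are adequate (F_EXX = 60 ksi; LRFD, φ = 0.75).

L_w = 2 × 11.5 = 23 in; section modulus (unit throat) S = 2 × L²/6 = 44.08 in².
Direct shear f_v = P/L_w = 30/23 = 1.304 kip/in.
Moment M = P × e = 30 × 10 = 300 kip·in; bending f_b = M/S = 6.805 kip/in.
f_max = √(f_v² + f_b²) = √(1.304² + 6.805²) = 6.929 kip/in.
φr_n = 0.75 × 0.6 × 60 × (0.707 × 0.4375) = 8.351 kip/in → adequate.

f_max ≈ 6.93 kip/in; adequate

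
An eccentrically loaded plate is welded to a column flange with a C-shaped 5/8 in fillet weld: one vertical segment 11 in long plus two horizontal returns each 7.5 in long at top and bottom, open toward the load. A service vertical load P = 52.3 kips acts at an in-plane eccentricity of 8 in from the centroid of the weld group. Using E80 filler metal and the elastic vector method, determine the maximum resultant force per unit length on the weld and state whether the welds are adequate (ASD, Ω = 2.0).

E80XX → F_EXX = 80 ksi.
Total weld length L_w = 26 in. Treat welds as unit-width lines.
Centroid: x̄ = 2×7.5×3.75 / 26 = 2.163 in from the vertical weld.
Polar moment about centroid: J = I_x + I_y = [11³/12 + 2×7.5×5.5²] + [11×2.163² + 2(7.5³/12 + 7.5×1.587²)] = 724.2 in³.
Direct shear f_v = P/L_w = 52.3 / 26 = 2.012 kip/in (vertical).
Torsion M = P·e = 52.3 × 8 = 418.4 kip·in.
Critical point at (x, y) = (5.337, 5.5) from centroid. f_tx = M·y/J = 3.177 kip/in; f_ty = M·x/J = 3.083 kip/in.
Resultant f_max = √[f_tx² + (f_v + f_ty)²] = √[3.177² + (2.012 + 3.083)²] = 6.004 kip/in.
Capacity per unit length: r_n/Ω = (1/2.0) × 0.6 × 80 × (0.707 × 0.625) = 10.6 kip/in.
6.004 ≤ 10.6 → adequate.

f_max ≈ 6 kip/in; adequate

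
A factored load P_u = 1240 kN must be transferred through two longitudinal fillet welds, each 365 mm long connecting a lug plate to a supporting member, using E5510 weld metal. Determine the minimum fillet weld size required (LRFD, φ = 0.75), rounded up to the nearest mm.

w = 10 mm

E55XX → F_EXX = 550 MPa.
Total weld length L = 730 mm.
Required throat t_e = P_u / (φ × 0.6 F_EXX × L) = 1240 / (0.75 × 0.6 × 550 × 730 × 10⁻³) = 6.863 mm.
Required leg w = t_e / 0.707 = 9.707 mm → use 10 mm.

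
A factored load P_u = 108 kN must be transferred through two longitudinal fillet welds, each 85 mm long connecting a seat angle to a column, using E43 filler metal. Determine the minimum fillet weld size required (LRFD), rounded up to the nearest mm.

E43XX → F_EXX = 430 MPa.
Total weld length L = 170 mm.
Required throat t_e = P_u / (φ × 0.6 F_EXX × L) = 108 / (0.75 × 0.6 × 430 × 170 × 10⁻³) = 3.283 mm.
Required leg w = t_e / 0.707 = 4.644 mm → use 5 mm.

w = 5 mm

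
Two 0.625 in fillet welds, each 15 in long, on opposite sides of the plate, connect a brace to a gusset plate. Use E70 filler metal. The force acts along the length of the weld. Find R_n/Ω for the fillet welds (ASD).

R_n/Ω ≈ 278 kips

E70XX → F_EXX = 70 ksi.
Effective throat t_e = 0.707 × 0.625 = 0.4419 in.
Total length L = 30 in; A_we = 0.4419 × 30 = 13.26 in².
F_nw = 0.6 F_EXX = 0.6 × 70 = 42 ksi.
R_n = 42 × 13.26 = 556.8 kips; R_n/Ω = 556.8/2.0 = 278.4 kips.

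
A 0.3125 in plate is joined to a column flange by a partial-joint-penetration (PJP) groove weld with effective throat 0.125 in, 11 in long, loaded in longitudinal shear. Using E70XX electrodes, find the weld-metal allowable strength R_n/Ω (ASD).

R_n/Ω ≈ 28.9 kips

E70XX → F_EXX = 70 ksi.
Effective throat (given) t_e = 0.125 in.
A_we = 0.125 × 11 = 1.375 in².
F_nw = 0.6 F_EXX = 42 ksi.
R_n/Ω = (42 × 1.375) / 2.0 = 28.88 kips.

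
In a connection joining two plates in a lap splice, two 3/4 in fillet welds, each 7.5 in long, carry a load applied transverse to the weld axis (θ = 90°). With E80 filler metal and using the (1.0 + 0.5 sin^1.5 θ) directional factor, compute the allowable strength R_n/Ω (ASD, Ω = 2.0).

E80XX → F_EXX = 80 ksi.
t_e = 0.707 × 0.75 = 0.5302 in; A_we = 0.5302 × 15 = 7.954 in².
Directional factor: 1.0 + 0.5 sin^1.5(90°) = 1.5.
F_nw = 0.6 × 80 × 1.5 = 72 ksi.
R_n/Ω = (72 × 7.954) / 2.0 = 286.3 kip.

R_n/Ω ≈ 286 kip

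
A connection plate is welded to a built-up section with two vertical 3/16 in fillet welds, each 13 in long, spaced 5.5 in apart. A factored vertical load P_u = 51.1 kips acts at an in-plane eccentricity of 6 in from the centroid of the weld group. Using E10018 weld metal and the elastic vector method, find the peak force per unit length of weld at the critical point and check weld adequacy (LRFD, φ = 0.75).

f_max ≈ 4.95 kip/in; adequate

E100XX → F_EXX = 100 ksi.
Total weld length L_w = 26 in. Treat welds as unit-width lines.
Polar moment about centroid: J = 2[d³/12 + d(b/2)²] = 2[13³/12 + 13×2.75²] = 562.8 in³.
Direct shear f_v = P/L_w = 51.1 / 26 = 1.965 kip/in (vertical).
Torsion M = P·e = 51.1 × 6 = 306.6 kip·in.
Critical point at (x, y) = (2.75, 6.5) from centroid. f_tx = M·y/J = 3.541 kip/in; f_ty = M·x/J = 1.498 kip/in.
Resultant f_max = √[f_tx² + (f_v + f_ty)²] = √[3.541² + (1.965 + 1.498)²] = 4.953 kip/in.
Capacity per unit length: φr_n = 0.75 × 0.6 × 100 × (0.707 × 0.1875) = 5.965 kip/in.
4.953 ≤ 5.965 → adequate.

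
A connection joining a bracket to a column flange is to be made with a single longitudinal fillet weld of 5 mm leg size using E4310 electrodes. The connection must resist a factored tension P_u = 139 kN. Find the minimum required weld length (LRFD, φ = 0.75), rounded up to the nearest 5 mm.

L = 205 mm

E43XX → F_EXX = 430 MPa.
Throat t_e = 0.707 × 5 = 3.535 mm.
φr_n = 0.75 × 0.6 × 430 × 3.535 × 10⁻³ = 0.684 kN/mm.
L_req = P_u / φr_n = 139 / 0.684 = 203.2 mm total.
Round up → use L = 205 mm.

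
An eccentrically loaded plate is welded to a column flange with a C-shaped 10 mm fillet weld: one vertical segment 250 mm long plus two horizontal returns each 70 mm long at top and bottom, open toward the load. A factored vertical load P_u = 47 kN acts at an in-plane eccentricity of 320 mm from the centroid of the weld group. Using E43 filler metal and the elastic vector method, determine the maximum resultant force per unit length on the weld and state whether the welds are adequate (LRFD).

E43XX → F_EXX = 430 MPa.
Total weld length L_w = 390 mm. Treat welds as unit-width lines.
Centroid: x̄ = 2×70×35 / 390 = 12.56 mm from the vertical weld.
Polar moment about centroid: J = I_x + I_y = [250³/12 + 2×70×125²] + [250×12.56² + 2(70³/12 + 70×22.44²)] = 3657000 mm³.
Direct shear f_v = P/L_w = 47×10³ / 390 = 120.5 N/mm (vertical).
Torsion M = P·e = 47×10³ × 320 = 15040000 N·mm.
Critical point at (x, y) = (57.44, 125) from centroid. f_tx = M·y/J = 514.1 N/mm; f_ty = M·x/J = 236.2 N/mm.
Resultant f_max = √[f_tx² + (f_v + f_ty)²] = √[514.1² + (120.5 + 236.2)²] = 625.8 N/mm.
Capacity per unit length: φr_n = 0.75 × 0.6 × 430 × (0.707 × 10) = 1368 N/mm.
625.8 ≤ 1368 → adequate.

f_max ≈ 626 N/mm; adequate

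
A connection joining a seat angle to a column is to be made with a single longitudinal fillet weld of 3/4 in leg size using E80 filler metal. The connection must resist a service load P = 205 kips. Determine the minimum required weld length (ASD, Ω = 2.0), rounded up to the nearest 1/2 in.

E80XX → F_EXX = 80 ksi.
Throat t_e = 0.707 × 0.75 = 0.5302 in.
r_n/Ω = (0.6 × 80 × 0.5302) / 2.0 = 12.73 kip/in.
L_req = P / (r_n/Ω) = 205 / 12.73 = 16.11 in total.
Round up → use L = 16.5 in.

L = 16.5 in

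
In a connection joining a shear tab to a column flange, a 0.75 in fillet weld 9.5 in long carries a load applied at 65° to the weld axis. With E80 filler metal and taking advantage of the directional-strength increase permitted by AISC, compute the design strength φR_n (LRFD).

E80XX → F_EXX = 80 ksi.
t_e = 0.707 × 0.75 = 0.5302 in; A_we = 0.5302 × 9.5 = 5.037 in².
Directional factor: 1.0 + 0.5 sin^1.5(65°) = 1.431.
F_nw = 0.6 × 80 × 1.431 = 68.71 ksi.
φR_n = 0.75 × 68.71 × 5.037 = 259.6 kips.

φR_n ≈ 260 kips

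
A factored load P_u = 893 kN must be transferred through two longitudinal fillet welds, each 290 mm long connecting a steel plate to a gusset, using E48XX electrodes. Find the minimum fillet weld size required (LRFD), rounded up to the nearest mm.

w = 11 mm

E48XX → F_EXX = 480 MPa.
Total weld length L = 580 mm.
Required throat t_e = P_u / (φ × 0.6 F_EXX × L) = 893 / (0.75 × 0.6 × 480 × 580 × 10⁻³) = 7.128 mm.
Required leg w = t_e / 0.707 = 10.08 mm → use 11 mm.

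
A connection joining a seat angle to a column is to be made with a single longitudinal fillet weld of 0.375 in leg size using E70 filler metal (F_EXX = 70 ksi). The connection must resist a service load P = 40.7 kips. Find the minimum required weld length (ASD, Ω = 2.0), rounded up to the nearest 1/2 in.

Throat t_e = 0.707 × 0.375 = 0.2651 in.
r_n/Ω = (0.6 × 70 × 0.2651) / 2.0 = 5.568 kip/in.
L_req = P / (r_n/Ω) = 40.7 / 5.568 = 7.31 in total.
Round up → use L = 7.5 in.

L = 7.5 in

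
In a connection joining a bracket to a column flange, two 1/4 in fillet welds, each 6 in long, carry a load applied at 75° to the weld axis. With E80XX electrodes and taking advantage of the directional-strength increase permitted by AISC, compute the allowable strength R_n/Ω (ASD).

E80XX → F_EXX = 80 ksi.
t_e = 0.707 × 0.25 = 0.1767 in; A_we = 0.1767 × 12 = 2.121 in².
Directional factor: 1.0 + 0.5 sin^1.5(75°) = 1.475.
F_nw = 0.6 × 80 × 1.475 = 70.78 ksi.
R_n/Ω = (70.78 × 2.121) / 2.0 = 75.07 kip.

R_n/Ω ≈ 75.1 kip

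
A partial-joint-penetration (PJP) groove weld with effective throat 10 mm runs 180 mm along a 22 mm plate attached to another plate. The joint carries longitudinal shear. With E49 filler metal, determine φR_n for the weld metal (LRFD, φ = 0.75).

φR_n ≈ 397 kN

E49XX → F_EXX = 490 MPa.
Effective throat (given) t_e = 10 mm.
A_we = 10 × 180 = 1800 mm².
F_nw = 0.6 F_EXX = 294 MPa.
φR_n = 0.75 × 294 × 1800 × 10⁻³ = 396.9 kN.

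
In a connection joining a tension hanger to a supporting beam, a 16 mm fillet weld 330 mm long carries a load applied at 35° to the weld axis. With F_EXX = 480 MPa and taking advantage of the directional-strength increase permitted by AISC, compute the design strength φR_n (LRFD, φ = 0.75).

t_e = 0.707 × 16 = 11.31 mm; A_we = 11.31 × 330 = 3733 mm².
Directional factor: 1.0 + 0.5 sin^1.5(35°) = 1.217.
F_nw = 0.6 × 480 × 1.217 = 350.6 MPa.
φR_n = 0.75 × 350.6 × 3733 × 10⁻³ = 981.5 kN.

φR_n ≈ 981 kN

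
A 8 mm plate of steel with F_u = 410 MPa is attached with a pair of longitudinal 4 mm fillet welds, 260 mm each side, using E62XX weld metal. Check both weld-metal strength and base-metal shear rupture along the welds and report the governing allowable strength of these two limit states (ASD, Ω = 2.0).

R_n/Ω ≈ 274 kN (weld metal governs)

E62XX → F_EXX = 620 MPa.
t_e = 0.707 × 4 = 2.828 mm; L = 520 mm.
Weld metal: R_n/Ω = (1/2.0) × 0.6 × 620 × 2.828 × 520 × 10⁻³ = 273.5 kN.
Base metal (shear rupture): R_n/Ω = (1/2.0) × 0.6 × 410 × 8 × 520 × 10⁻³ = 511.7 kN.
Governing: weld metal.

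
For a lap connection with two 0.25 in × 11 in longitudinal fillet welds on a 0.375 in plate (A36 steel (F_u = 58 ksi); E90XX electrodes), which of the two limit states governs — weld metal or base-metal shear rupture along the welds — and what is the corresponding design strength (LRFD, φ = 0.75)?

φR_n ≈ 157 kips (weld metal governs)

E90XX → F_EXX = 90 ksi.
t_e = 0.707 × 0.25 = 0.1767 in; L = 22 in.
Weld metal: φR_n = 0.75 × 0.6 × 90 × 0.1767 × 22 = 157.5 kips.
Base metal (shear rupture): φR_n = 0.75 × 0.6 × 58 × 0.375 × 22 = 215.3 kips.
Governing: weld metal.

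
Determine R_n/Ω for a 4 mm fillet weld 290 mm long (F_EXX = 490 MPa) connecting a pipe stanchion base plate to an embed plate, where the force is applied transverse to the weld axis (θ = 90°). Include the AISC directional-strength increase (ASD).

t_e = 0.707 × 4 = 2.828 mm; A_we = 2.828 × 290 = 820.1 mm².
Directional factor: 1.0 + 0.5 sin^1.5(90°) = 1.5.
F_nw = 0.6 × 490 × 1.5 = 441 MPa.
R_n/Ω = (441 × 820.1) / 2.0 × 10⁻³ = 180.8 kN.

R_n/Ω ≈ 181 kN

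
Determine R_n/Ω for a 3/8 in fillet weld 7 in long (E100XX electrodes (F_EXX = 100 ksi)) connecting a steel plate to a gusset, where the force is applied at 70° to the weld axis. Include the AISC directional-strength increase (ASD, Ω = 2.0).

R_n/Ω ≈ 81 kips

t_e = 0.707 × 0.375 = 0.2651 in; A_we = 0.2651 × 7 = 1.856 in².
Directional factor: 1.0 + 0.5 sin^1.5(70°) = 1.455.
F_nw = 0.6 × 100 × 1.455 = 87.33 ksi.
R_n/Ω = (87.33 × 1.856) / 2.0 = 81.03 kips.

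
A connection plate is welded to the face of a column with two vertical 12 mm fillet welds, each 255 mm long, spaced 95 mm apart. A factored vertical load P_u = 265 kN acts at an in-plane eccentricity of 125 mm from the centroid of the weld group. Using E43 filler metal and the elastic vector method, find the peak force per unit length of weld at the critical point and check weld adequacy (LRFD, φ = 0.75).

f_max ≈ 1420 N/mm; adequate

E43XX → F_EXX = 430 MPa.
Total weld length L_w = 510 mm. Treat welds as unit-width lines.
Polar moment about centroid: J = 2[d³/12 + d(b/2)²] = 2[255³/12 + 255×47.5²] = 3914000 mm³.
Direct shear f_v = P/L_w = 265×10³ / 510 = 519.6 N/mm (vertical).
Torsion M = P·e = 265×10³ × 125 = 33125000 N·mm.
Critical point at (x, y) = (47.5, 127.5) from centroid. f_tx = M·y/J = 1079 N/mm; f_ty = M·x/J = 402 N/mm.
Resultant f_max = √[f_tx² + (f_v + f_ty)²] = √[1079² + (519.6 + 402)²] = 1419 N/mm.
Capacity per unit length: φr_n = 0.75 × 0.6 × 430 × (0.707 × 12) = 1642 N/mm.
1419 ≤ 1642 → adequate.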